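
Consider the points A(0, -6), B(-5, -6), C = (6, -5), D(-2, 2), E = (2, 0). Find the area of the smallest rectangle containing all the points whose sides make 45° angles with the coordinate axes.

97.5

In coordinates u = x + y, v = x − y the rectangle is axis-aligned; the map (x,y)→(u,v) scales areas by 2.
u-values: -6, -11, 1, 0, 2; range = 2 − (-11) = 13.
v-values: 6, 1, 11, -4, 2; range = 11 − (-4) = 15.
Area = (13 × 15) / 2 = 97.5.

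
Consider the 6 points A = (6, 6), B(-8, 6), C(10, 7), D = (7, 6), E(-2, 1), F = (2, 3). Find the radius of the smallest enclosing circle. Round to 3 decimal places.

By Welzl's lemma the MEC is supported by two points (diametrically opposite) or three points (on a circumcircle).
The farthest pair is B–C with squared distance 325. The circle on this segment as diameter has centre (1, 6.5) and r² = 325/4 = 81.25.
Check A: distance² to centre = 25.25 ≤ 81.25, so it lies inside.
All remaining points lie in this disk, and no smaller disk contains both endpoints, so this is the minimum enclosing circle.
r = √(81.25) ≈ 9.014.

9.014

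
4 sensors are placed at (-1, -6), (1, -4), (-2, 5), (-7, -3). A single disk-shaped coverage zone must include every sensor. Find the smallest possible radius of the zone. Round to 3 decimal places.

5.548

A smallest enclosing disk is always determined by at most three of the input points on its boundary.
The minimum enclosing circle is determined by three boundary points: (-1, -6), (-2, 5), (-7, -3).
Their circumcentre is (-85/42, -23/42) with r² = 27145/882.
The farthest remaining point (1, -4) is at distance² 18577/882 ≤ 27145/882.
r = √(27145/882) ≈ 5.548.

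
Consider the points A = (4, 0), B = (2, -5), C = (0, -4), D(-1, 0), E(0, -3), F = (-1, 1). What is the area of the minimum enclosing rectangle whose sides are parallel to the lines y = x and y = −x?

36

In coordinates u = x + y, v = x − y the rectangle is axis-aligned; the map (x,y)→(u,v) scales areas by 2.
u-values: 4, -3, -4, -1, -3, 0; range = 4 − (-4) = 8.
v-values: 4, 7, 4, -1, 3, -2; range = 7 − (-2) = 9.
Area = (8 × 9) / 2 = 36.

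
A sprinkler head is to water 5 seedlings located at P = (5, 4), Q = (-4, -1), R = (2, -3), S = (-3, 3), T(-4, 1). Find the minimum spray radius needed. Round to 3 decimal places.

5.148

By Welzl's lemma the MEC is supported by two points (diametrically opposite) or three points (on a circumcircle).
The farthest pair is P–Q with squared distance 106. The circle on this segment as diameter has centre (0.5, 1.5) and r² = 106/4 = 26.5.
Check R: distance² to centre = 22.5 ≤ 26.5, so it lies inside.
All remaining points lie in this disk, and no smaller disk contains both endpoints, so this is the minimum enclosing circle.
r = √(26.5) ≈ 5.148.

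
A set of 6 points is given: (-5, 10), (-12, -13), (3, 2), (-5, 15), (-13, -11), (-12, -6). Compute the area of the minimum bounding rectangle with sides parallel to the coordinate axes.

448

x ranges over [-13, 3], width 16.
y ranges over [-13, 15], height 28.
Area = 16 × 28 = 448.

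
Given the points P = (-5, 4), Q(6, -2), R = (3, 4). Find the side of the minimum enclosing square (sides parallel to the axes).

The bounding box has width 11 and height 6.
An axis-aligned square enclosing the set must have side ≥ max(width, height).
So the minimum side is max(11, 6) = 11.

11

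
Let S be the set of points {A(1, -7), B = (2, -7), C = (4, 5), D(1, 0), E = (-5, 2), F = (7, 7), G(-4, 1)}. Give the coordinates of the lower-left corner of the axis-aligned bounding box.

(-5, -7)

x-range [-5, 7], y-range [-7, 7].
The lower-left corner is (-5, -7).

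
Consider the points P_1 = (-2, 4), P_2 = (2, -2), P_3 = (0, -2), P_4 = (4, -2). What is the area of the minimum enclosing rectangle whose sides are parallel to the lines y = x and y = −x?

24

In coordinates u = x + y, v = x − y the rectangle is axis-aligned; the map (x,y)→(u,v) scales areas by 2.
u-values: 2, 0, -2, 2; range = 2 − (-2) = 4.
v-values: -6, 4, 2, 6; range = 6 − (-6) = 12.
Area = (4 × 12) / 2 = 24.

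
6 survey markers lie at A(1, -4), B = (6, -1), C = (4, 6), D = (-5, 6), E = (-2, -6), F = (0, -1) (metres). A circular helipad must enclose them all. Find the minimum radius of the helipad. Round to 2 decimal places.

6.91

By Welzl's lemma the MEC is supported by two points (diametrically opposite) or three points (on a circumcircle).
The minimum enclosing circle is determined by three boundary points: C, D, E.
Their circumcentre is (-0.5, 0.75) with r² = 47.8125.
The farthest remaining point B is at distance² 45.3125 ≤ 47.8125.
r = √(47.8125) ≈ 6.91.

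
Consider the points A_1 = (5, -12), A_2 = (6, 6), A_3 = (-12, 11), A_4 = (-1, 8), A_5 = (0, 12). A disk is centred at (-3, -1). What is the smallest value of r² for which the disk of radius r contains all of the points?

225

The required radius is the distance from (-3, -1) to the farthest point.
Squared distances: 185, 130, 225, 85, 178.
Maximum is 225, attained at A_3.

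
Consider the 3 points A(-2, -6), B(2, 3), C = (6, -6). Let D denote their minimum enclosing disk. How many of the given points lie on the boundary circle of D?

Side lengths²: AB² = 97, AC² = 64, BC² = 97.
Since BC² = 97 < 97 + 64 = 161, the triangle is acute, so the smallest enclosing circle is the circumcircle.
Circumcentre = (2, -43/18), r² = 9409/324.
The points at distance exactly r from the centre are A, B, C — 3 points.

3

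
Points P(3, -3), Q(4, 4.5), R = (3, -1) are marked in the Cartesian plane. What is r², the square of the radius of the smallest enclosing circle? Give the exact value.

14.3125

Side lengths²: PQ² = 57.25, PR² = 4, QR² = 31.25.
Since PQ² = 57.25 ≥ 31.25 + 4 = 35.25, the angle opposite PQ is not acute, so the smallest enclosing circle has PQ as diameter.
Centre = midpoint of PQ = (3.5, 0.75), r² = 57.25/4 = 14.3125.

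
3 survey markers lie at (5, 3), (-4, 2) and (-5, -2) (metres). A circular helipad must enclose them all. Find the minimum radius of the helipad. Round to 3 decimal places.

Call the three points A, B, C in the order given.
Side lengths²: AB² = 82, AC² = 125, BC² = 17.
Since AC² = 125 ≥ 82 + 17 = 99, the angle opposite AC is not acute, so the smallest enclosing circle has AC as diameter.
Centre = midpoint of AC = (0, 0.5), r² = 125/4 = 31.25.
r = √(31.25) ≈ 5.590.

5.590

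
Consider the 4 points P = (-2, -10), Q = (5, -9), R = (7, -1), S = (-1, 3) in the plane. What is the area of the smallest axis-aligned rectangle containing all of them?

x ranges over [-2, 7], width 9.
y ranges over [-10, 3], height 13.
Area = 9 × 13 = 117.

117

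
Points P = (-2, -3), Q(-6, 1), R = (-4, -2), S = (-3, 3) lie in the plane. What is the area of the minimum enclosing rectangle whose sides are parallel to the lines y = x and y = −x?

24

In coordinates u = x + y, v = x − y the rectangle is axis-aligned; the map (x,y)→(u,v) scales areas by 2.
u-values: -5, -5, -6, 0; range = 0 − (-6) = 6.
v-values: 1, -7, -2, -6; range = 1 − (-7) = 8.
Area = (6 × 8) / 2 = 24.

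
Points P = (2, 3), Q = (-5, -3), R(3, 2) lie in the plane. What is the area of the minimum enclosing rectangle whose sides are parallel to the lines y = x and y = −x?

19.5

In coordinates u = x + y, v = x − y the rectangle is axis-aligned; the map (x,y)→(u,v) scales areas by 2.
u-values: 5, -8, 5; range = 5 − (-8) = 13.
v-values: -1, -2, 1; range = 1 − (-2) = 3.
Area = (13 × 3) / 2 = 19.5.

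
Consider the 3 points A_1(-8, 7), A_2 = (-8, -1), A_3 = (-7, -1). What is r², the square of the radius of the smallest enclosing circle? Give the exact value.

16.25

Side lengths²: A_1A_2² = 64, A_1A_3² = 65, A_2A_3² = 1.
Since A_1A_3² = 65 ≥ 64 + 1 = 65, the angle opposite A_1A_3 is not acute, so the smallest enclosing circle has A_1A_3 as diameter.
Centre = midpoint of A_1A_3 = (-7.5, 3), r² = 65/4 = 16.25.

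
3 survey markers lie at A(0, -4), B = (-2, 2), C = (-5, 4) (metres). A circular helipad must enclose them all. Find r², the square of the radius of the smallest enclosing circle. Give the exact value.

22.25

Side lengths²: AB² = 40, AC² = 89, BC² = 13.
Since AC² = 89 ≥ 40 + 13 = 53, the angle opposite AC is not acute, so the smallest enclosing circle has AC as diameter.
Centre = midpoint of AC = (-2.5, 0), r² = 89/4 = 22.25.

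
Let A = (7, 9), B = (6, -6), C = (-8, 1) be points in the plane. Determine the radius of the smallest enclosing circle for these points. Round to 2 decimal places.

9.22

Side lengths²: AB² = 226, AC² = 289, BC² = 245.
Since AC² = 289 < 245 + 226 = 471, the triangle is acute, so the smallest enclosing circle is the circumcircle.
Circumcentre = (73/62, 115/62), r² = 163285/1922.
r = √(163285/1922) ≈ 9.22.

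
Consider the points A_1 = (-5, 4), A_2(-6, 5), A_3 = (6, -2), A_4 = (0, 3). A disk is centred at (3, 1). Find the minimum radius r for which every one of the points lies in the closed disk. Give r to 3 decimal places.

The required radius is the distance from (3, 1) to the farthest point.
Squared distances: 73, 97, 18, 13.
Maximum is 97, attained at A_2.
r = √97 ≈ 9.849.

9.849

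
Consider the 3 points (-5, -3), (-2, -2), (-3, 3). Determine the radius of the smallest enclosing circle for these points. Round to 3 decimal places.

Call the three points A, B, C in the order given.
Side lengths²: AB² = 10, AC² = 40, BC² = 26.
Since AC² = 40 ≥ 26 + 10 = 36, the angle opposite AC is not acute, so the smallest enclosing circle has AC as diameter.
Centre = midpoint of AC = (-4, 0), r² = 40/4 = 10.
r = √10 ≈ 3.162.

3.162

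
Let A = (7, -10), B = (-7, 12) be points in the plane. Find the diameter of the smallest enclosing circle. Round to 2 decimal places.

26.08

The smallest circle enclosing two points has them as diameter endpoints.
Centre = midpoint = (0, 1); r² = |AB|²/4 = 680/4 = 170.
Diameter = 2r = 2√170 ≈ 26.08.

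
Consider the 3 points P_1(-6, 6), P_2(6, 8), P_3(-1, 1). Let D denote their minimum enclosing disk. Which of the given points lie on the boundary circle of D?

Side lengths²: P_1P_2² = 148, P_1P_3² = 50, P_2P_3² = 98.
Since P_1P_2² = 148 ≥ 98 + 50 = 148, the angle opposite P_1P_2 is not acute, so the smallest enclosing circle has P_1P_2 as diameter.
Centre = midpoint of P_1P_2 = (0, 7), r² = 148/4 = 37.
The points at distance exactly r from the centre are P_1, P_2, P_3 — 3 points.

P_1, P_2, P_3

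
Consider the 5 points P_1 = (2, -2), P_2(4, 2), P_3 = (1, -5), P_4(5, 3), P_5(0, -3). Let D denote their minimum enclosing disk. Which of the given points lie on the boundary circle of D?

P_3, P_4

A smallest enclosing disk is always determined by at most three of the input points on its boundary.
The farthest pair is P_3–P_4 with squared distance 80. The circle on this segment as diameter has centre (3, -1) and r² = 80/4 = 20.
Check P_1: distance² to centre = 2 ≤ 20, so it lies inside.
All remaining points lie in this disk, and no smaller disk contains both endpoints, so this is the minimum enclosing circle.
The points at distance exactly r from the centre are P_3, P_4 — 2 points.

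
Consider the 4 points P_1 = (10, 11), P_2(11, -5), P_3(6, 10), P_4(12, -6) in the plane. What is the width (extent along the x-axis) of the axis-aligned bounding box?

6

max x = 12, min x = 6, so width = 6.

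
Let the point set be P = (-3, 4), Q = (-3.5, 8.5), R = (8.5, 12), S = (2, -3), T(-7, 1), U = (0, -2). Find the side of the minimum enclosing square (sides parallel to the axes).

The bounding box has width 15.5 and height 15.
An axis-aligned square enclosing the set must have side ≥ max(width, height).
So the minimum side is max(15.5, 15) = 15.5.

15.5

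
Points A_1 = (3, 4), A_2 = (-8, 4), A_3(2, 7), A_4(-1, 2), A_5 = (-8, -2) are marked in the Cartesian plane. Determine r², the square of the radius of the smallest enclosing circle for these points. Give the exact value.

The minimum enclosing circle of a finite set is fixed by two of the points (as a diameter) or three (as a circumcircle).
The farthest pair is A_3–A_5 with squared distance 181. The circle on this segment as diameter has centre (-3, 2.5) and r² = 181/4 = 45.25.
Check A_1: distance² to centre = 38.25 ≤ 45.25, so it lies inside.
All remaining points lie in this disk, and no smaller disk contains both endpoints, so this is the minimum enclosing circle.

45.25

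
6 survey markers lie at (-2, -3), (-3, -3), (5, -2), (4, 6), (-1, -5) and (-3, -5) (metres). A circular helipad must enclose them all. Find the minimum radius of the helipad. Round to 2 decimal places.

A smallest enclosing disk is always determined by at most three of the input points on its boundary.
The farthest pair is (4, 6)–(-3, -5) with squared distance 170. The circle on this segment as diameter has centre (0.5, 0.5) and r² = 170/4 = 42.5.
Check (-2, -3): distance² to centre = 18.5 ≤ 42.5, so it lies inside.
All remaining points lie in this disk, and no smaller disk contains both endpoints, so this is the minimum enclosing circle.
r = √(42.5) ≈ 6.52.

6.52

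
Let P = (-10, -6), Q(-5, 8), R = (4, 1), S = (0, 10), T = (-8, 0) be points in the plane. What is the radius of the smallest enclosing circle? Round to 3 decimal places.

9.434

A smallest enclosing disk is always determined by at most three of the input points on its boundary.
The farthest pair is P–S with squared distance 356. The circle on this segment as diameter has centre (-5, 2) and r² = 356/4 = 89.
Check Q: distance² to centre = 36 ≤ 89, so it lies inside.
All remaining points lie in this disk, and no smaller disk contains both endpoints, so this is the minimum enclosing circle.
r = √89 ≈ 9.434.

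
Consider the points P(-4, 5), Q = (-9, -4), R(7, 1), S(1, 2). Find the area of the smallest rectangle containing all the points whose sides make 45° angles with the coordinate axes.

157.5

In coordinates u = x + y, v = x − y the rectangle is axis-aligned; the map (x,y)→(u,v) scales areas by 2.
u-values: 1, -13, 8, 3; range = 8 − (-13) = 21.
v-values: -9, -5, 6, -1; range = 6 − (-9) = 15.
Area = (21 × 15) / 2 = 157.5.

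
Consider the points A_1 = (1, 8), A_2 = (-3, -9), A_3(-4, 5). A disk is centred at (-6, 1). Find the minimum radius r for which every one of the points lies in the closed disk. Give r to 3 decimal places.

10.440

The required radius is the distance from (-6, 1) to the farthest point.
Squared distances: 98, 109, 20.
Maximum is 109, attained at A_2.
r = √109 ≈ 10.440.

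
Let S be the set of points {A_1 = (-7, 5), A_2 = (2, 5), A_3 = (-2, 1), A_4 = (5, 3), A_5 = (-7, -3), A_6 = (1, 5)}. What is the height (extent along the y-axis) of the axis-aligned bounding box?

8

max y = 5, min y = -3, so height = 8.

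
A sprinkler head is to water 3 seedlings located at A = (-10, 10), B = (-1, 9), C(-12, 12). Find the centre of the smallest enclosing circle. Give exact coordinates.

Side lengths²: AB² = 82, AC² = 8, BC² = 130.
Since BC² = 130 ≥ 82 + 8 = 90, the angle opposite BC is not acute, so the smallest enclosing circle has BC as diameter.
Centre = midpoint of BC = (-6.5, 10.5), r² = 130/4 = 32.5.
Centre = (-6.5, 10.5).

(-6.5, 10.5)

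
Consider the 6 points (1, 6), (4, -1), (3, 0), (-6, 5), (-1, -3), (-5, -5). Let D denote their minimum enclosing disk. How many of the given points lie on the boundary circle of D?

By Welzl's lemma the MEC is supported by two points (diametrically opposite) or three points (on a circumcircle).
The farthest pair is (1, 6)–(-5, -5) with squared distance 157. The circle on this segment as diameter has centre (-2, 0.5) and r² = 157/4 = 39.25.
Check (4, -1): distance² to centre = 38.25 ≤ 39.25, so it lies inside.
All remaining points lie in this disk, and no smaller disk contains both endpoints, so this is the minimum enclosing circle.
The points at distance exactly r from the centre are (1, 6), (-5, -5) — 2 points.

2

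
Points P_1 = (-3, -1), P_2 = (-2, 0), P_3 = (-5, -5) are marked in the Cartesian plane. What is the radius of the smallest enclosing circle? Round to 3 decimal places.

2.915

Side lengths²: P_1P_2² = 2, P_1P_3² = 20, P_2P_3² = 34.
Since P_2P_3² = 34 ≥ 20 + 2 = 22, the angle opposite P_2P_3 is not acute, so the smallest enclosing circle has P_2P_3 as diameter.
Centre = midpoint of P_2P_3 = (-3.5, -2.5), r² = 34/4 = 8.5.
r = √(8.5) ≈ 2.915.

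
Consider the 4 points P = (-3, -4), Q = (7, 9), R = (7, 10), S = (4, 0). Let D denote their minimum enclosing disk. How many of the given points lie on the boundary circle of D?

The farthest pair is P–R with squared distance 296. The circle on this segment as diameter has centre (2, 3) and r² = 296/4 = 74.
Check Q: distance² to centre = 61 ≤ 74, so it lies inside.
All remaining points lie in this disk, and no smaller disk contains both endpoints, so this is the minimum enclosing circle.
The points at distance exactly r from the centre are P, R — 2 points.

2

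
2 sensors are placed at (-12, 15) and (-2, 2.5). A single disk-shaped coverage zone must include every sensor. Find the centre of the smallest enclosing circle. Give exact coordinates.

The smallest circle enclosing two points has them as diameter endpoints.
Centre = midpoint = (-7, 8.75); r² = |(-12, 15)−(-2, 2.5)|²/4 = 256.25/4 = 64.0625.
Centre = (-7, 8.75).

(-7, 8.75)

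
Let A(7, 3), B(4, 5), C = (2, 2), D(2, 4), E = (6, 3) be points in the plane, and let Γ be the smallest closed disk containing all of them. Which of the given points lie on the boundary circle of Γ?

A, C, D

The minimum enclosing circle is determined by three boundary points: A, C, D.
Their circumcentre is (4.4, 3) with r² = 6.76.
The farthest remaining point B is at distance² 4.16 ≤ 6.76.
The points at distance exactly r from the centre are A, C, D — 3 points.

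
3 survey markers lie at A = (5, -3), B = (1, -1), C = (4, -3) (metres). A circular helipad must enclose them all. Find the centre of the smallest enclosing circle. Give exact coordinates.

(3, -2)

Side lengths²: AB² = 20, AC² = 1, BC² = 13.
Since AB² = 20 ≥ 13 + 1 = 14, the angle opposite AB is not acute, so the smallest enclosing circle has AB as diameter.
Centre = midpoint of AB = (3, -2), r² = 20/4 = 5.
Centre = (3, -2).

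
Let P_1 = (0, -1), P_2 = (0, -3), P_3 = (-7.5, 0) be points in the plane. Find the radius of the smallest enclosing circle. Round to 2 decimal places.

Side lengths²: P_1P_2² = 4, P_1P_3² = 57.25, P_2P_3² = 65.25.
Since P_2P_3² = 65.25 ≥ 57.25 + 4 = 61.25, the angle opposite P_2P_3 is not acute, so the smallest enclosing circle has P_2P_3 as diameter.
Centre = midpoint of P_2P_3 = (-3.75, -1.5), r² = 65.25/4 = 16.3125.
r = √(16.3125) ≈ 4.04.

4.04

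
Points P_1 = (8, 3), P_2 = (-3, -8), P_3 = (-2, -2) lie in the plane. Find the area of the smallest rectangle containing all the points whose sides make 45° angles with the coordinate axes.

55

In coordinates u = x + y, v = x − y the rectangle is axis-aligned; the map (x,y)→(u,v) scales areas by 2.
u-values: 11, -11, -4; range = 11 − (-11) = 22.
v-values: 5, 5, 0; range = 5 − 0 = 5.
Area = (22 × 5) / 2 = 55.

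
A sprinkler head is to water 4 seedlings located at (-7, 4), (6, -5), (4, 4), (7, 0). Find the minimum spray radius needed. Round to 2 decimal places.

7.91

By Welzl's lemma the MEC is supported by two points (diametrically opposite) or three points (on a circumcircle).
The farthest pair is (-7, 4)–(6, -5) with squared distance 250. The circle on this segment as diameter has centre (-0.5, -0.5) and r² = 250/4 = 62.5.
Check (4, 4): distance² to centre = 40.5 ≤ 62.5, so it lies inside.
All remaining points lie in this disk, and no smaller disk contains both endpoints, so this is the minimum enclosing circle.
r = √(62.5) ≈ 7.91.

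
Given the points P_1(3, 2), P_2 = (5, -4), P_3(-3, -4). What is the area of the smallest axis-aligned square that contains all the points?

The bounding box has width 8 and height 6.
An axis-aligned square enclosing the set must have side ≥ max(width, height).
So the minimum side is max(8, 6) = 8.
Area = 8² = 64.

64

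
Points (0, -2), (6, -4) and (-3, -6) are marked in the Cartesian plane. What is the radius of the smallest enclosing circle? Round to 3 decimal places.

Call the three points A, B, C in the order given.
Side lengths²: AB² = 40, AC² = 25, BC² = 85.
Since BC² = 85 ≥ 40 + 25 = 65, the angle opposite BC is not acute, so the smallest enclosing circle has BC as diameter.
Centre = midpoint of BC = (1.5, -5), r² = 85/4 = 21.25.
r = √(21.25) ≈ 4.610.

4.610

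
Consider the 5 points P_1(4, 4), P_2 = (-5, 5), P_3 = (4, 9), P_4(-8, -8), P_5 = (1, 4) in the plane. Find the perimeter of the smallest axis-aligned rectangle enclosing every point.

58

Width = max x − min x = 4 − (-8) = 12.
Height = max y − min y = 9 − (-8) = 17.
Perimeter = 2(12 + 17) = 58.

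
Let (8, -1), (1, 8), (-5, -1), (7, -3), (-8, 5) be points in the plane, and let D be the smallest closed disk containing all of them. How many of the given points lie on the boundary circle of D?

The minimum enclosing circle of a finite set is fixed by two of the points (as a diameter) or three (as a circumcircle).
The minimum enclosing circle is determined by three boundary points: (8, -1), (7, -3), (-8, 5).
Their circumcentre is (-3/38, 34/19) with r² = 105485/1444.
The farthest remaining point (1, 8) is at distance² 57377/1444 ≤ 105485/1444.
The points at distance exactly r from the centre are (8, -1), (7, -3), (-8, 5) — 3 points.

3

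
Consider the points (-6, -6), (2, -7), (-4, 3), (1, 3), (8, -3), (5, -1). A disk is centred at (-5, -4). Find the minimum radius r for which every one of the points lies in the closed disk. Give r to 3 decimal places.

The required radius is the distance from (-5, -4) to the farthest point.
Squared distances: 5, 58, 50, 85, 170, 109.
Maximum is 170, attained at (8, -3).
r = √170 ≈ 13.038.

13.038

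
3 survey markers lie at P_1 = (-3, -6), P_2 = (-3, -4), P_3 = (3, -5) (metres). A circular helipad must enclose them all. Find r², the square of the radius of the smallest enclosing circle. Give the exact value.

1369/144

Side lengths²: P_1P_2² = 4, P_1P_3² = 37, P_2P_3² = 37.
Since P_2P_3² = 37 < 37 + 4 = 41, the triangle is acute, so the smallest enclosing circle is the circumcircle.
Circumcentre = (-1/12, -5), r² = 1369/144.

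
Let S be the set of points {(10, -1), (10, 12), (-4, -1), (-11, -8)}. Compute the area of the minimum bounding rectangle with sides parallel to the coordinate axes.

420

x ranges over [-11, 10], width 21.
y ranges over [-8, 12], height 20.
Area = 21 × 20 = 420.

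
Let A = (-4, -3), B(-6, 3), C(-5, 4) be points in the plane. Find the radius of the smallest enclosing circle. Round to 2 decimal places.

Side lengths²: AB² = 40, AC² = 50, BC² = 2.
Since AC² = 50 ≥ 40 + 2 = 42, the angle opposite AC is not acute, so the smallest enclosing circle has AC as diameter.
Centre = midpoint of AC = (-4.5, 0.5), r² = 50/4 = 12.5.
r = √(12.5) ≈ 3.54.

3.54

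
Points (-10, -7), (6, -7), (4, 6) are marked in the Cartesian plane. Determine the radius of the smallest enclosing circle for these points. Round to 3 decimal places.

Call the three points A, B, C in the order given.
Side lengths²: AB² = 256, AC² = 365, BC² = 173.
Since AC² = 365 < 256 + 173 = 429, the triangle is acute, so the smallest enclosing circle is the circumcircle.
Circumcentre = (-2, -41/26), r² = 63145/676.
r = √(63145/676) ≈ 9.665.

9.665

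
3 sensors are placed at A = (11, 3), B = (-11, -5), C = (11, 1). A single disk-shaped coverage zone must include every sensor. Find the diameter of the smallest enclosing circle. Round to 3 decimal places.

Side lengths²: AB² = 548, AC² = 4, BC² = 520.
Since AB² = 548 ≥ 520 + 4 = 524, the angle opposite AB is not acute, so the smallest enclosing circle has AB as diameter.
Centre = midpoint of AB = (0, -1), r² = 548/4 = 137.
Diameter = 2r = 2√137 ≈ 23.409.

23.409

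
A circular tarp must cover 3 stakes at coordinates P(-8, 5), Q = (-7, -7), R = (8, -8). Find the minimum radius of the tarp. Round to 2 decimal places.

10.31

Side lengths²: PQ² = 145, PR² = 425, QR² = 226.
Since PR² = 425 ≥ 226 + 145 = 371, the angle opposite PR is not acute, so the smallest enclosing circle has PR as diameter.
Centre = midpoint of PR = (0, -1.5), r² = 425/4 = 106.25.
r = √(106.25) ≈ 10.31.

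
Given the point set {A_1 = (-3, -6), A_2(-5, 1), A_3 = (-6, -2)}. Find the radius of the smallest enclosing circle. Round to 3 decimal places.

Side lengths²: A_1A_2² = 53, A_1A_3² = 25, A_2A_3² = 10.
Since A_1A_2² = 53 ≥ 25 + 10 = 35, the angle opposite A_1A_2 is not acute, so the smallest enclosing circle has A_1A_2 as diameter.
Centre = midpoint of A_1A_2 = (-4, -2.5), r² = 53/4 = 13.25.
r = √(13.25) ≈ 3.640.

3.640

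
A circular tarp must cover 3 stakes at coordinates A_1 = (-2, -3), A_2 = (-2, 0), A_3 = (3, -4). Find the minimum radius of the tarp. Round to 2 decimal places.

Side lengths²: A_1A_2² = 9, A_1A_3² = 26, A_2A_3² = 41.
Since A_2A_3² = 41 ≥ 26 + 9 = 35, the angle opposite A_2A_3 is not acute, so the smallest enclosing circle has A_2A_3 as diameter.
Centre = midpoint of A_2A_3 = (0.5, -2), r² = 41/4 = 10.25.
r = √(10.25) ≈ 3.20.

3.20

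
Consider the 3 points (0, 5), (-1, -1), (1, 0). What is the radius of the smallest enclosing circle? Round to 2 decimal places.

Call the three points A, B, C in the order given.
Side lengths²: AB² = 37, AC² = 26, BC² = 5.
Since AB² = 37 ≥ 26 + 5 = 31, the angle opposite AB is not acute, so the smallest enclosing circle has AB as diameter.
Centre = midpoint of AB = (-0.5, 2), r² = 37/4 = 9.25.
r = √(9.25) ≈ 3.04.

3.04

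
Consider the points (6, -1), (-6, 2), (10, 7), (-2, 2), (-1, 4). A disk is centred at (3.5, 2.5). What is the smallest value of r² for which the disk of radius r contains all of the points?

The required radius is the distance from (3.5, 2.5) to the farthest point.
Squared distances: 18.5, 90.5, 62.5, 30.5, 22.5.
Maximum is 90.5, attained at (-6, 2).

90.5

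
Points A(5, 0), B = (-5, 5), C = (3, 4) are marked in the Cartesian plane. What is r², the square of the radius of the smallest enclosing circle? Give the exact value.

Side lengths²: AB² = 125, AC² = 20, BC² = 65.
Since AB² = 125 ≥ 65 + 20 = 85, the angle opposite AB is not acute, so the smallest enclosing circle has AB as diameter.
Centre = midpoint of AB = (0, 2.5), r² = 125/4 = 31.25.

31.25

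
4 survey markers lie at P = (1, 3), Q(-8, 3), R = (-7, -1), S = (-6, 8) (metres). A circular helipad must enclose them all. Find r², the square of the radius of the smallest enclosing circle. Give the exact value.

The minimum enclosing circle is determined by three boundary points: P, R, S.
Their circumcentre is (-70/17, 55/17) with r² = 7585/289.
The farthest remaining point Q is at distance² 4372/289 ≤ 7585/289.

7585/289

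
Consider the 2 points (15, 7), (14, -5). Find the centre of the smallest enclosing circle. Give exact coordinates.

(14.5, 1)

The smallest circle enclosing two points has them as diameter endpoints.
Centre = midpoint = (14.5, 1); r² = |(15, 7)−(14, -5)|²/4 = 145/4 = 36.25.
Centre = (14.5, 1).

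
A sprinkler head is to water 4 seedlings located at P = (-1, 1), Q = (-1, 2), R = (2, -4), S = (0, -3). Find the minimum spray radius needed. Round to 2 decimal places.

The minimum enclosing circle of a finite set is fixed by two of the points (as a diameter) or three (as a circumcircle).
The farthest pair is Q–R with squared distance 45. The circle on this segment as diameter has centre (0.5, -1) and r² = 45/4 = 11.25.
Check P: distance² to centre = 6.25 ≤ 11.25, so it lies inside.
All remaining points lie in this disk, and no smaller disk contains both endpoints, so this is the minimum enclosing circle.
r = √(11.25) ≈ 3.35.

3.35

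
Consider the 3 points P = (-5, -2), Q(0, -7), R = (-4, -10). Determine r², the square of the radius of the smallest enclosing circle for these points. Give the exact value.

1625/98

Side lengths²: PQ² = 50, PR² = 65, QR² = 25.
Since PR² = 65 < 50 + 25 = 75, the triangle is acute, so the smallest enclosing circle is the circumcircle.
Circumcentre = (-55/14, -83/14), r² = 1625/98.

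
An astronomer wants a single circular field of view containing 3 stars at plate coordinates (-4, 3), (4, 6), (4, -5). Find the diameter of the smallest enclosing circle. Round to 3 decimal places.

Call the three points A, B, C in the order given.
Side lengths²: AB² = 73, AC² = 128, BC² = 121.
Since AC² = 128 < 121 + 73 = 194, the triangle is acute, so the smallest enclosing circle is the circumcircle.
Circumcentre = (1.5, 0.5), r² = 36.5.
Diameter = 2r = 2√(36.5) ≈ 12.083.

12.083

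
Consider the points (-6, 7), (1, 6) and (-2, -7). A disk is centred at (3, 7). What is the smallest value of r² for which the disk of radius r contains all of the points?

The required radius is the distance from (3, 7) to the farthest point.
Squared distances: 81, 5, 221.
Maximum is 221, attained at (-2, -7).

221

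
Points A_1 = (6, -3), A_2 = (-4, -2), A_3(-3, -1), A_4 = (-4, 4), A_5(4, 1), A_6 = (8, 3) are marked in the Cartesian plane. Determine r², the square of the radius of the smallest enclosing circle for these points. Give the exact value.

By Welzl's lemma the MEC is supported by two points (diametrically opposite) or three points (on a circumcircle).
The minimum enclosing circle is determined by three boundary points: A_2, A_4, A_6.
Their circumcentre is (43/24, 1) with r² = 24505/576.
The farthest remaining point A_1 is at distance² 19417/576 ≤ 24505/576.

24505/576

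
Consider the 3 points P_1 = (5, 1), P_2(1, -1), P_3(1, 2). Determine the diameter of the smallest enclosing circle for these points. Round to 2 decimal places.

Side lengths²: P_1P_2² = 20, P_1P_3² = 17, P_2P_3² = 9.
Since P_1P_2² = 20 < 17 + 9 = 26, the triangle is acute, so the smallest enclosing circle is the circumcircle.
Circumcentre = (2.75, 0.5), r² = 5.3125.
Diameter = 2r = 2√(5.3125) ≈ 4.61.

4.61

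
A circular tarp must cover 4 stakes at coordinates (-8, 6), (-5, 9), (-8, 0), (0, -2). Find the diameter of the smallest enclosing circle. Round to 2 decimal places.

12.12

The minimum enclosing circle of a finite set is fixed by two of the points (as a diameter) or three (as a circumcircle).
The minimum enclosing circle is determined by three boundary points: (-5, 9), (-8, 0), (0, -2).
Their circumcentre is (-38/13, 43/13) with r² = 6205/169.
The farthest remaining point (-8, 6) is at distance² 5581/169 ≤ 6205/169.
Diameter = 2r = 2√(6205/169) ≈ 12.12.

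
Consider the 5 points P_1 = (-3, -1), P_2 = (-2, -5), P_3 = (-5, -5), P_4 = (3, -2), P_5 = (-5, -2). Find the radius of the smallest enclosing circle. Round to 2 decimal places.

A smallest enclosing disk is always determined by at most three of the input points on its boundary.
The farthest pair is P_3–P_4 with squared distance 73. The circle on this segment as diameter has centre (-1, -3.5) and r² = 73/4 = 18.25.
Check P_1: distance² to centre = 10.25 ≤ 18.25, so it lies inside.
All remaining points lie in this disk, and no smaller disk contains both endpoints, so this is the minimum enclosing circle.
r = √(18.25) ≈ 4.27.

4.27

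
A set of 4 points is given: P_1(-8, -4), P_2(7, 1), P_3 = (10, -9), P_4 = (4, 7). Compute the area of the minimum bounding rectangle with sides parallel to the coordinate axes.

x ranges over [-8, 10], width 18.
y ranges over [-9, 7], height 16.
Area = 18 × 16 = 288.

288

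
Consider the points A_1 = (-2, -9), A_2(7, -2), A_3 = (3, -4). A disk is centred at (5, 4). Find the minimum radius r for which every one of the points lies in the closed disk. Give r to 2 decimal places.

14.76

The required radius is the distance from (5, 4) to the farthest point.
Squared distances: 218, 40, 68.
Maximum is 218, attained at A_1.
r = √218 ≈ 14.76.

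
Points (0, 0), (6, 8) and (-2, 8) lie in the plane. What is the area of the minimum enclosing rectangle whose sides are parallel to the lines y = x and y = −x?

In coordinates u = x + y, v = x − y the rectangle is axis-aligned; the map (x,y)→(u,v) scales areas by 2.
u-values: 0, 14, 6; range = 14 − 0 = 14.
v-values: 0, -2, -10; range = 0 − (-10) = 10.
Area = (14 × 10) / 2 = 70.

70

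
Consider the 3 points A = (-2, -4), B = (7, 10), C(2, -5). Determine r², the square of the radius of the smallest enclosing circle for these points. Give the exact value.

Side lengths²: AB² = 277, AC² = 17, BC² = 250.
Since AB² = 277 ≥ 250 + 17 = 267, the angle opposite AB is not acute, so the smallest enclosing circle has AB as diameter.
Centre = midpoint of AB = (2.5, 3), r² = 277/4 = 69.25.

69.25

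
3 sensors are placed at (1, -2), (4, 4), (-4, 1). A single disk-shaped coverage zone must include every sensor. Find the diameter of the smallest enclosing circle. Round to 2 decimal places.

Call the three points A, B, C in the order given.
Side lengths²: AB² = 45, AC² = 34, BC² = 73.
Since BC² = 73 < 45 + 34 = 79, the triangle is acute, so the smallest enclosing circle is the circumcircle.
Circumcentre = (3/26, 57/26), r² = 6205/338.
Diameter = 2r = 2√(6205/338) ≈ 8.57.

8.57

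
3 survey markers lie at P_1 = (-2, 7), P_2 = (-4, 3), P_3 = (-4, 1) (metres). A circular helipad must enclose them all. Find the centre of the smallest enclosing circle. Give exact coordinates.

(-3, 4)

Side lengths²: P_1P_2² = 20, P_1P_3² = 40, P_2P_3² = 4.
Since P_1P_3² = 40 ≥ 20 + 4 = 24, the angle opposite P_1P_3 is not acute, so the smallest enclosing circle has P_1P_3 as diameter.
Centre = midpoint of P_1P_3 = (-3, 4), r² = 40/4 = 10.
Centre = (-3, 4).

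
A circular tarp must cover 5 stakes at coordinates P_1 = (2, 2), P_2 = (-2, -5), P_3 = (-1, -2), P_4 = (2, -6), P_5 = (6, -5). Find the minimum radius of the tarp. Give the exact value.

65/14

The minimum enclosing circle of a finite set is fixed by two of the points (as a diameter) or three (as a circumcircle).
The minimum enclosing circle is determined by three boundary points: P_1, P_2, P_5.
Their circumcentre is (2, -37/14) with r² = 4225/196.
The farthest remaining point P_4 is at distance² 2209/196 ≤ 4225/196.
r = √(4225/196) = 65/14.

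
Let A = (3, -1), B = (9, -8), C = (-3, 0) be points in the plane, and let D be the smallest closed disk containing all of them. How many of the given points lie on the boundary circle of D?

Side lengths²: AB² = 85, AC² = 37, BC² = 208.
Since BC² = 208 ≥ 85 + 37 = 122, the angle opposite BC is not acute, so the smallest enclosing circle has BC as diameter.
Centre = midpoint of BC = (3, -4), r² = 208/4 = 52.
The points at distance exactly r from the centre are B, C — 2 points.

2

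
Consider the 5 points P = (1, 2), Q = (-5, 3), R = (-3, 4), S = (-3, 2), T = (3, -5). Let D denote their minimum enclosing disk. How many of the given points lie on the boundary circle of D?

2

The minimum enclosing circle of a finite set is fixed by two of the points (as a diameter) or three (as a circumcircle).
The farthest pair is Q–T with squared distance 128. The circle on this segment as diameter has centre (-1, -1) and r² = 128/4 = 32.
Check P: distance² to centre = 13 ≤ 32, so it lies inside.
All remaining points lie in this disk, and no smaller disk contains both endpoints, so this is the minimum enclosing circle.
The points at distance exactly r from the centre are Q, T — 2 points.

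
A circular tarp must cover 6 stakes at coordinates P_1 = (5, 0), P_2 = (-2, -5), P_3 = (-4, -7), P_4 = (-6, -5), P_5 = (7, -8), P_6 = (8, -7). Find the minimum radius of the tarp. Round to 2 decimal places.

The minimum enclosing circle of a finite set is fixed by two of the points (as a diameter) or three (as a circumcircle).
The minimum enclosing circle is determined by three boundary points: P_1, P_4, P_6.
Their circumcentre is (47/46, -269/46) with r² = 52925/1058.
The farthest remaining point P_5 is at distance² 42713/1058 ≤ 52925/1058.
r = √(52925/1058) ≈ 7.07.

7.07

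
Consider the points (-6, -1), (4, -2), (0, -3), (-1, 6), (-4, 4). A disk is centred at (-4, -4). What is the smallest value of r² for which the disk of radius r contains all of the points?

The required radius is the distance from (-4, -4) to the farthest point.
Squared distances: 13, 68, 17, 109, 64.
Maximum is 109, attained at (-1, 6).

109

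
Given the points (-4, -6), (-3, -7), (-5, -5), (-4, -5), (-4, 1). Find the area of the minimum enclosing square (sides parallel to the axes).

64

The bounding box has width 2 and height 8.
An axis-aligned square enclosing the set must have side ≥ max(width, height).
So the minimum side is max(2, 8) = 8.
Area = 8² = 64.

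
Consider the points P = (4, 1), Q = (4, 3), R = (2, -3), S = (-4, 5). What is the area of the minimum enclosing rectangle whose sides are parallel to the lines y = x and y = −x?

56

In coordinates u = x + y, v = x − y the rectangle is axis-aligned; the map (x,y)→(u,v) scales areas by 2.
u-values: 5, 7, -1, 1; range = 7 − (-1) = 8.
v-values: 3, 1, 5, -9; range = 5 − (-9) = 14.
Area = (8 × 14) / 2 = 56.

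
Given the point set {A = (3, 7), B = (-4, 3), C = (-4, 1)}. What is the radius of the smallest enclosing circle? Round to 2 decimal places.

4.61

Side lengths²: AB² = 65, AC² = 85, BC² = 4.
Since AC² = 85 ≥ 65 + 4 = 69, the angle opposite AC is not acute, so the smallest enclosing circle has AC as diameter.
Centre = midpoint of AC = (-0.5, 4), r² = 85/4 = 21.25.
r = √(21.25) ≈ 4.61.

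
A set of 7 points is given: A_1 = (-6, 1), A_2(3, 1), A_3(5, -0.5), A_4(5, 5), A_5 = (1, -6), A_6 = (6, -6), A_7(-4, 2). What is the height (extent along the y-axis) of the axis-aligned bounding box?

11

max y = 5, min y = -6, so height = 11.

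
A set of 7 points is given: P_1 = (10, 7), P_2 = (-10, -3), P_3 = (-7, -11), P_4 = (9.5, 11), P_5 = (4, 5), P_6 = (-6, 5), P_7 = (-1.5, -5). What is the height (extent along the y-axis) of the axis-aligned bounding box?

22

max y = 11, min y = -11, so height = 22.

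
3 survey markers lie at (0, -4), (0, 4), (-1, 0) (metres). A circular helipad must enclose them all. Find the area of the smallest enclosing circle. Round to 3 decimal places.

50.265

Call the three points A, B, C in the order given.
Side lengths²: AB² = 64, AC² = 17, BC² = 17.
Since AB² = 64 ≥ 17 + 17 = 34, the angle opposite AB is not acute, so the smallest enclosing circle has AB as diameter.
Centre = midpoint of AB = (0, 0), r² = 64/4 = 16.
Area = π·r² = π·16 ≈ 50.265.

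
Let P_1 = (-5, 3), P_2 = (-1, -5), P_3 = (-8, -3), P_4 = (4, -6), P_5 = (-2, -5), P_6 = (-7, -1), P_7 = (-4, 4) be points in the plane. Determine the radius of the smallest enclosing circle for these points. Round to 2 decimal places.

By Welzl's lemma the MEC is supported by two points (diametrically opposite) or three points (on a circumcircle).
The minimum enclosing circle is determined by three boundary points: P_3, P_4, P_7.
Their circumcentre is (-1.40625, -2.125) with r² = 44.2431640625.
The farthest remaining point P_1 is at distance² 39.1806640625 ≤ 44.2431640625.
r = √(44.2431640625) ≈ 6.65.

6.65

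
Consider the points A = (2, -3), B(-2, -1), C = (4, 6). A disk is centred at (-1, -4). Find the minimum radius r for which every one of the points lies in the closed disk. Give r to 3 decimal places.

11.180

The required radius is the distance from (-1, -4) to the farthest point.
Squared distances: 10, 10, 125.
Maximum is 125, attained at C.
r = √125 ≈ 11.180.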